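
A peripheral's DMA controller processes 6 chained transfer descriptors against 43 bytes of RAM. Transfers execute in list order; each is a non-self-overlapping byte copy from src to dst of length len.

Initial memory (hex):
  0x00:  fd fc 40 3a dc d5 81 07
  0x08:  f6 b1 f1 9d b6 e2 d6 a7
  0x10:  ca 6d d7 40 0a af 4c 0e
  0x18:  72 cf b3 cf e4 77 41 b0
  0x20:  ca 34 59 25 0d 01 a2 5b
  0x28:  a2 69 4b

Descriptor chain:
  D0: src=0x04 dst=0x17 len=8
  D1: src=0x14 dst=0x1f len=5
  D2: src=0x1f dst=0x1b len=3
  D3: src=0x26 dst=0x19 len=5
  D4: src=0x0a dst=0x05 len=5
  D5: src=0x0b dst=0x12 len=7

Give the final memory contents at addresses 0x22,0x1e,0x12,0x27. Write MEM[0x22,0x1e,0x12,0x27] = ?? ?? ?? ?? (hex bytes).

  after D0: wrote 8B at 0x17 = dcd58107f6b1f19d
  after D1: wrote 5B at 0x1f = 0aaf4cdcd5
  after D2: wrote 3B at 0x1b = 0aaf4c
  after D3: wrote 5B at 0x19 = a25ba2694b
  after D4: wrote 5B at 0x05 = f19db6e2d6
  after D5: wrote 7B at 0x12 = 9db6e2d6a7ca6d
query mem[0x22]=0xdc, mem[0x1e]=0x9d, mem[0x12]=0x9d, mem[0x27]=0x5b

MEM[0x22,0x1e,0x12,0x27] = dc 9d 9d 5b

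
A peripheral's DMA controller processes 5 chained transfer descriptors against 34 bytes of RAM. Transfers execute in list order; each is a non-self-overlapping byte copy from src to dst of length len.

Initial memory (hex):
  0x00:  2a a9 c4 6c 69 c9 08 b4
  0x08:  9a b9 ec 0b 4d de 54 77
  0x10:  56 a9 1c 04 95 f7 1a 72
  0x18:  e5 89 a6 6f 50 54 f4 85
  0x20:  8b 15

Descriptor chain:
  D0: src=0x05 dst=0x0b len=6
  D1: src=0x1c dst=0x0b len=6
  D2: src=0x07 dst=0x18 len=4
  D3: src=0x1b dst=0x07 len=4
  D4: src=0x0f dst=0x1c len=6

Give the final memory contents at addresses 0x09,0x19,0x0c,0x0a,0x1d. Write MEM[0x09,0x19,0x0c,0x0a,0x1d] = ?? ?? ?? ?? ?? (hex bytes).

MEM[0x09,0x19,0x0c,0x0a,0x1d] = 54 9a 54 f4 15

#0 dst[0x0b+6] := {0xc9,0x08,0xb4,0x9a,0xb9,0xec}
#1 dst[0x0b+6] := {0x50,0x54,0xf4,0x85,0x8b,0x15}
#2 dst[0x18+4] := {0xb4,0x9a,0xb9,0xec}
#3 dst[0x07+4] := {0xec,0x50,0x54,0xf4}
#4 dst[0x1c+6] := {0x8b,0x15,0xa9,0x1c,0x04,0x95}
query mem[0x09]=0x54, mem[0x19]=0x9a, mem[0x0c]=0x54, mem[0x0a]=0xf4, mem[0x1d]=0x15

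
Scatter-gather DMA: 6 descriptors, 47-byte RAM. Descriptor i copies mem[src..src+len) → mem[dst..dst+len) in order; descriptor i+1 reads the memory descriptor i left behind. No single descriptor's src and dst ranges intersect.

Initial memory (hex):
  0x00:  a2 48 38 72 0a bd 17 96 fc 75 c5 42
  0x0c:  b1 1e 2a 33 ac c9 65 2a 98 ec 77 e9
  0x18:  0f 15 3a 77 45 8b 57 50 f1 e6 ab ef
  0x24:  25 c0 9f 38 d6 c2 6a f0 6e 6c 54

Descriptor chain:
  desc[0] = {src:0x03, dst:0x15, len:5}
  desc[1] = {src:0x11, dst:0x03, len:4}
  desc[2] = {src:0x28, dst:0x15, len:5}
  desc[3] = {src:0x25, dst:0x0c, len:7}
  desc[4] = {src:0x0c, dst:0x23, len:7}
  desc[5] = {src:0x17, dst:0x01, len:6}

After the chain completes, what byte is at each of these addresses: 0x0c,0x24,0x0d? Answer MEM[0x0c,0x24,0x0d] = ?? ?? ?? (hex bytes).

MEM[0x0c,0x24,0x0d] = c0 9f 9f

[0] 0x03->0x15 len=5 : 72 0a bd 17 96
[1] 0x11->0x03 len=4 : c9 65 2a 98
[2] 0x28->0x15 len=5 : d6 c2 6a f0 6e
[3] 0x25->0x0c len=7 : c0 9f 38 d6 c2 6a f0
[4] 0x0c->0x23 len=7 : c0 9f 38 d6 c2 6a f0
[5] 0x17->0x01 len=6 : 6a f0 6e 3a 77 45
query mem[0x0c]=0xc0, mem[0x24]=0x9f, mem[0x0d]=0x9f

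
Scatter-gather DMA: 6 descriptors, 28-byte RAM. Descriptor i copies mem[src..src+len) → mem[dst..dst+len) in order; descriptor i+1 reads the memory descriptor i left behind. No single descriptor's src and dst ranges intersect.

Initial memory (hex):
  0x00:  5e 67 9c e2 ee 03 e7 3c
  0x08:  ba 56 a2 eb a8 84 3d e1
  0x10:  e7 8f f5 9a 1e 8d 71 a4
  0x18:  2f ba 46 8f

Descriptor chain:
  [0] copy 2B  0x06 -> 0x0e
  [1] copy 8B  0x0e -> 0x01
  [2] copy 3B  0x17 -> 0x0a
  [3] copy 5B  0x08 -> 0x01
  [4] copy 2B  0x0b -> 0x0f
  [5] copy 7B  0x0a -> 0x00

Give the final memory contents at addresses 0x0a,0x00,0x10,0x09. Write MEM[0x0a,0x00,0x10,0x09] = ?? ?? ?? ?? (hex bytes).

[0] 0x06->0x0e len=2 : e7 3c
[1] 0x0e->0x01 len=8 : e7 3c e7 8f f5 9a 1e 8d
[2] 0x17->0x0a len=3 : a4 2f ba
[3] 0x08->0x01 len=5 : 8d 56 a4 2f ba
[4] 0x0b->0x0f len=2 : 2f ba
[5] 0x0a->0x00 len=7 : a4 2f ba 84 e7 2f ba
query mem[0x0a]=0xa4, mem[0x00]=0xa4, mem[0x10]=0xba, mem[0x09]=0x56

MEM[0x0a,0x00,0x10,0x09] = a4 a4 ba 56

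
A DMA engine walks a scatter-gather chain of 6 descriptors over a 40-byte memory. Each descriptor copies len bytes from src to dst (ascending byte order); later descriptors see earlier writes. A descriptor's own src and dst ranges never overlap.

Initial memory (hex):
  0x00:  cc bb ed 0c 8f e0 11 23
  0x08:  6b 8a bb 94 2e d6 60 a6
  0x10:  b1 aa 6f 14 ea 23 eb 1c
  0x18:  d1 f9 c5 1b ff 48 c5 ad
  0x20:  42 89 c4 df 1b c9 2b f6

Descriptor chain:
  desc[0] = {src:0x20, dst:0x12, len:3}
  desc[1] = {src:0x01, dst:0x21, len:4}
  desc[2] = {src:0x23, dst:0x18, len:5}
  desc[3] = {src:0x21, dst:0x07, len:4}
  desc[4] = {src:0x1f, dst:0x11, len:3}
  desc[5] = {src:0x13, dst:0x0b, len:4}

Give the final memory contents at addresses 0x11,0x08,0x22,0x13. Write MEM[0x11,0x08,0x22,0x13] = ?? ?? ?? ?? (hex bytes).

  after D0: wrote 3B at 0x12 = 4289c4
  after D1: wrote 4B at 0x21 = bbed0c8f
  after D2: wrote 5B at 0x18 = 0c8fc92bf6
  after D3: wrote 4B at 0x07 = bbed0c8f
  after D4: wrote 3B at 0x11 = ad42bb
  after D5: wrote 4B at 0x0b = bbc423eb
query mem[0x11]=0xad, mem[0x08]=0xed, mem[0x22]=0xed, mem[0x13]=0xbb

MEM[0x11,0x08,0x22,0x13] = ad ed ed bb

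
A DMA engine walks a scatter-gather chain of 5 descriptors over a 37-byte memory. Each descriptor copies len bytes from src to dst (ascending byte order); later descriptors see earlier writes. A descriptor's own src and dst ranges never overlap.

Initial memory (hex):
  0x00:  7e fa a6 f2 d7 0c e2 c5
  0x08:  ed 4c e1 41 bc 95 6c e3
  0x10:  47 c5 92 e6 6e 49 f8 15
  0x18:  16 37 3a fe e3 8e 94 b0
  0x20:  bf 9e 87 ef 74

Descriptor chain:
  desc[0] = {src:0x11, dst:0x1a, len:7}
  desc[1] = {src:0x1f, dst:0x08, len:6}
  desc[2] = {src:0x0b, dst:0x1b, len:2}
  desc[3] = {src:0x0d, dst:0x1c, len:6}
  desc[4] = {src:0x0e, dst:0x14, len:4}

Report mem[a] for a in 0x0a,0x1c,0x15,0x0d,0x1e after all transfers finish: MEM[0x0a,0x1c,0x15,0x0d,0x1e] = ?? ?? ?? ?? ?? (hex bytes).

MEM[0x0a,0x1c,0x15,0x0d,0x1e] = 9e 74 e3 74 e3

#0 dst[0x1a+7] := {0xc5,0x92,0xe6,0x6e,0x49,0xf8,0x15}
#1 dst[0x08+6] := {0xf8,0x15,0x9e,0x87,0xef,0x74}
#2 dst[0x1b+2] := {0x87,0xef}
#3 dst[0x1c+6] := {0x74,0x6c,0xe3,0x47,0xc5,0x92}
#4 dst[0x14+4] := {0x6c,0xe3,0x47,0xc5}
query mem[0x0a]=0x9e, mem[0x1c]=0x74, mem[0x15]=0xe3, mem[0x0d]=0x74, mem[0x1e]=0xe3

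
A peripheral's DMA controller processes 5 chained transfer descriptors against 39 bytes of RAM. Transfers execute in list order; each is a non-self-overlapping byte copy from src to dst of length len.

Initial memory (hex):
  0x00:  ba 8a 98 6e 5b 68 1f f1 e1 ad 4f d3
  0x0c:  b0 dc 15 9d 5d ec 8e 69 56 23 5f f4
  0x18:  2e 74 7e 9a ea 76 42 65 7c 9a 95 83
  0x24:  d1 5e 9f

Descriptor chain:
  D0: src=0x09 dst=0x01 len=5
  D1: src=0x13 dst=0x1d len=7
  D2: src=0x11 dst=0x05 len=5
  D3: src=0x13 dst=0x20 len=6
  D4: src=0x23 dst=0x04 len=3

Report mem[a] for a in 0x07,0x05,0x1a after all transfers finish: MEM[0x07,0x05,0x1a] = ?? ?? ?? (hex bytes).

MEM[0x07,0x05,0x1a] = 69 f4 7e

D0: mem[0x01..0x05] <- [ad 4f d3 b0 dc]
D1: mem[0x1d..0x23] <- [69 56 23 5f f4 2e 74]
D2: mem[0x05..0x09] <- [ec 8e 69 56 23]
D3: mem[0x20..0x25] <- [69 56 23 5f f4 2e]
D4: mem[0x04..0x06] <- [5f f4 2e]
query mem[0x07]=0x69, mem[0x05]=0xf4, mem[0x1a]=0x7e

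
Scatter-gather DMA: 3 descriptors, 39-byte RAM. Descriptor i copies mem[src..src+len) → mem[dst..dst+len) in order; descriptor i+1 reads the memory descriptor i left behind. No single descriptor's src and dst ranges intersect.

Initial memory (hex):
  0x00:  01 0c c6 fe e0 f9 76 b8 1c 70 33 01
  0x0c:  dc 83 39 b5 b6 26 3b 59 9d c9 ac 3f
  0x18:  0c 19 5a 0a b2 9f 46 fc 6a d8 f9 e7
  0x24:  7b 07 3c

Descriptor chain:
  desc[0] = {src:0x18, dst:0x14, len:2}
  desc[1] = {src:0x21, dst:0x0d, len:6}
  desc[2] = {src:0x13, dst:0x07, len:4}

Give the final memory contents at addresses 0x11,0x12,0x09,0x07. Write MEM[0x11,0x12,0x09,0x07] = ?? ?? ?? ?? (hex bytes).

D0: mem[0x14..0x15] <- [0c 19]
D1: mem[0x0d..0x12] <- [d8 f9 e7 7b 07 3c]
D2: mem[0x07..0x0a] <- [59 0c 19 ac]
query mem[0x11]=0x07, mem[0x12]=0x3c, mem[0x09]=0x19, mem[0x07]=0x59

MEM[0x11,0x12,0x09,0x07] = 07 3c 19 59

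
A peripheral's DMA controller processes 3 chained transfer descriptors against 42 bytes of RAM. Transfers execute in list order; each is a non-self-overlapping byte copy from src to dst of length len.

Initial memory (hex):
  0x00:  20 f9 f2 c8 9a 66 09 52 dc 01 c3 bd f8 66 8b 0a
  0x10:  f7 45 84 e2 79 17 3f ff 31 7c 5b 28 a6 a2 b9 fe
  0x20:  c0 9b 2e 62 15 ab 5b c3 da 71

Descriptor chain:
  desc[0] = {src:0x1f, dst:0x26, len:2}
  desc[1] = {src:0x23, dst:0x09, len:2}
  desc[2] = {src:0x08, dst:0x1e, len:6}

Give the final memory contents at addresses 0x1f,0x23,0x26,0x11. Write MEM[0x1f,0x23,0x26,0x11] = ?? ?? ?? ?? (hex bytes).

MEM[0x1f,0x23,0x26,0x11] = 62 66 fe 45

D0: mem[0x26..0x27] <- [fe c0]
D1: mem[0x09..0x0a] <- [62 15]
D2: mem[0x1e..0x23] <- [dc 62 15 bd f8 66]
query mem[0x1f]=0x62, mem[0x23]=0x66, mem[0x26]=0xfe, mem[0x11]=0x45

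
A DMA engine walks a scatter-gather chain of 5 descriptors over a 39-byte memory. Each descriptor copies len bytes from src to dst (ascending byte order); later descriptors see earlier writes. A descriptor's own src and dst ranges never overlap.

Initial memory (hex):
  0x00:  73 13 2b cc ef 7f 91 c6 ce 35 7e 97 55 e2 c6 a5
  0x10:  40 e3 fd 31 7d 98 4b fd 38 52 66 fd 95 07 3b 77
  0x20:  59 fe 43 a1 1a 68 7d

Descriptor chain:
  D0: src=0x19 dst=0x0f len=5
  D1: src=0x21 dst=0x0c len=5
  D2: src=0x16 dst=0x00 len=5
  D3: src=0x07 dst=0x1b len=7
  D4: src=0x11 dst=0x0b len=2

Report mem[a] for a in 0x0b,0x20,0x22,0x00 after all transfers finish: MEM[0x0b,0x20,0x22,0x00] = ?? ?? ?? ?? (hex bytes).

MEM[0x0b,0x20,0x22,0x00] = fd fe 43 4b

D0: mem[0x0f..0x13] <- [52 66 fd 95 07]
D1: mem[0x0c..0x10] <- [fe 43 a1 1a 68]
D2: mem[0x00..0x04] <- [4b fd 38 52 66]
D3: mem[0x1b..0x21] <- [c6 ce 35 7e 97 fe 43]
D4: mem[0x0b..0x0c] <- [fd 95]
query mem[0x0b]=0xfd, mem[0x20]=0xfe, mem[0x22]=0x43, mem[0x00]=0x4b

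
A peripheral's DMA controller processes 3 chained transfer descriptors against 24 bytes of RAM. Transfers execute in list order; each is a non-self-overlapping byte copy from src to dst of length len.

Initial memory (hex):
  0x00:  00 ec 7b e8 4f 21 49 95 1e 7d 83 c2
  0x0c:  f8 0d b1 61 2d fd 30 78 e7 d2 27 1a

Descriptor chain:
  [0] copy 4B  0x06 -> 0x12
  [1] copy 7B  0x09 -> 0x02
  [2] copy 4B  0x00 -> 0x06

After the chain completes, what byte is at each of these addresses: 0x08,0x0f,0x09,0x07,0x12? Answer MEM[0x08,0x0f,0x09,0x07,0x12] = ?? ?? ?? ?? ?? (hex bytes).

D0: mem[0x12..0x15] <- [49 95 1e 7d]
D1: mem[0x02..0x08] <- [7d 83 c2 f8 0d b1 61]
D2: mem[0x06..0x09] <- [00 ec 7d 83]
query mem[0x08]=0x7d, mem[0x0f]=0x61, mem[0x09]=0x83, mem[0x07]=0xec, mem[0x12]=0x49

MEM[0x08,0x0f,0x09,0x07,0x12] = 7d 61 83 ec 49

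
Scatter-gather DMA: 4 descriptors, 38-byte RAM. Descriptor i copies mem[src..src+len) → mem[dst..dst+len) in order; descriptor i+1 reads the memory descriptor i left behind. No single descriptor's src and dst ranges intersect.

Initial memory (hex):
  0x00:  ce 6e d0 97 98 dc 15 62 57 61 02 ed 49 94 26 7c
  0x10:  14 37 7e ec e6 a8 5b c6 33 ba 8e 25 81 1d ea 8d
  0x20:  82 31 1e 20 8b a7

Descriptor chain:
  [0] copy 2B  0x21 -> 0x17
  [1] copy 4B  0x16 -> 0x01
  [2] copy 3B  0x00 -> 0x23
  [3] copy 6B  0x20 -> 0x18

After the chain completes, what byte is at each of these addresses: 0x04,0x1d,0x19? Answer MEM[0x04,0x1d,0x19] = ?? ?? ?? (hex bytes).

MEM[0x04,0x1d,0x19] = ba 31 31

D0: mem[0x17..0x18] <- [31 1e]
D1: mem[0x01..0x04] <- [5b 31 1e ba]
D2: mem[0x23..0x25] <- [ce 5b 31]
D3: mem[0x18..0x1d] <- [82 31 1e ce 5b 31]
query mem[0x04]=0xba, mem[0x1d]=0x31, mem[0x19]=0x31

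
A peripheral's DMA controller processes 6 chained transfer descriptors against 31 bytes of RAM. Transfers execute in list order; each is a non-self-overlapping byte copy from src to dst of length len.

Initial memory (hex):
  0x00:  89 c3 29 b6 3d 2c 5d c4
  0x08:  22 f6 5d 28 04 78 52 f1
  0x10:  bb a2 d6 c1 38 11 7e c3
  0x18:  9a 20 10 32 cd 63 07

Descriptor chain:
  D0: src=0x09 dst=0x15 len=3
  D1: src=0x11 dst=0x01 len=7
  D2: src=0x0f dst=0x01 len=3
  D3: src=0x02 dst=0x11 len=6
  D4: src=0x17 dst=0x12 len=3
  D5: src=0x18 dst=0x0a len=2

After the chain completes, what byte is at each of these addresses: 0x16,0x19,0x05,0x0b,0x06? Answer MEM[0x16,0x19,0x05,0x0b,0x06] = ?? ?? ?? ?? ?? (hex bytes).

MEM[0x16,0x19,0x05,0x0b,0x06] = 28 20 f6 20 5d

[0] 0x09->0x15 len=3 : f6 5d 28
[1] 0x11->0x01 len=7 : a2 d6 c1 38 f6 5d 28
[2] 0x0f->0x01 len=3 : f1 bb a2
[3] 0x02->0x11 len=6 : bb a2 38 f6 5d 28
[4] 0x17->0x12 len=3 : 28 9a 20
[5] 0x18->0x0a len=2 : 9a 20
query mem[0x16]=0x28, mem[0x19]=0x20, mem[0x05]=0xf6, mem[0x0b]=0x20, mem[0x06]=0x5d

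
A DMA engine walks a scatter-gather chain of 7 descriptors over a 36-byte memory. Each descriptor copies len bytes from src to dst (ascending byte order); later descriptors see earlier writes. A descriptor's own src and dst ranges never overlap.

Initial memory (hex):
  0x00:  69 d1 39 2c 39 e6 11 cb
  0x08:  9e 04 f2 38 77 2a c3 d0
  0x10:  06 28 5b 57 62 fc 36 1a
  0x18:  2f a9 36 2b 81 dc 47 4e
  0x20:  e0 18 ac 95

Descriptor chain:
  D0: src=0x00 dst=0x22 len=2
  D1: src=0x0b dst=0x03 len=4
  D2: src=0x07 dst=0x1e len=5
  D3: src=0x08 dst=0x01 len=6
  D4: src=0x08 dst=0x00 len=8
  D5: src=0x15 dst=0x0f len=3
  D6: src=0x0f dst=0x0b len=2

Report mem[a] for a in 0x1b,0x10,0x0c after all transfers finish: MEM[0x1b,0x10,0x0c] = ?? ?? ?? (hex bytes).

MEM[0x1b,0x10,0x0c] = 2b 36 36

D0: mem[0x22..0x23] <- [69 d1]
D1: mem[0x03..0x06] <- [38 77 2a c3]
D2: mem[0x1e..0x22] <- [cb 9e 04 f2 38]
D3: mem[0x01..0x06] <- [9e 04 f2 38 77 2a]
D4: mem[0x00..0x07] <- [9e 04 f2 38 77 2a c3 d0]
D5: mem[0x0f..0x11] <- [fc 36 1a]
D6: mem[0x0b..0x0c] <- [fc 36]
query mem[0x1b]=0x2b, mem[0x10]=0x36, mem[0x0c]=0x36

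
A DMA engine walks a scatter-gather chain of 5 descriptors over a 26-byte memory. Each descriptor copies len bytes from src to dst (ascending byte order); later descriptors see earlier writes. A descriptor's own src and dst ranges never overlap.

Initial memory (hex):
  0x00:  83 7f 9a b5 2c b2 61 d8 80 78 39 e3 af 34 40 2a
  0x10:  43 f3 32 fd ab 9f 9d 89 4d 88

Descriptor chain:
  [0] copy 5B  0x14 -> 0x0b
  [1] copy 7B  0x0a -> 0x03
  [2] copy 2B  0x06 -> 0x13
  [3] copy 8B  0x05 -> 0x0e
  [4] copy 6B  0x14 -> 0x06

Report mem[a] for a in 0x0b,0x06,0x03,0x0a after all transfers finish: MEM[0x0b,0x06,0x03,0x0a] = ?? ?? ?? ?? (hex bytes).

MEM[0x0b,0x06,0x03,0x0a] = 88 ab 39 4d

[0] 0x14->0x0b len=5 : ab 9f 9d 89 4d
[1] 0x0a->0x03 len=7 : 39 ab 9f 9d 89 4d 43
[2] 0x06->0x13 len=2 : 9d 89
[3] 0x05->0x0e len=8 : 9f 9d 89 4d 43 39 ab 9f
[4] 0x14->0x06 len=6 : ab 9f 9d 89 4d 88
query mem[0x0b]=0x88, mem[0x06]=0xab, mem[0x03]=0x39, mem[0x0a]=0x4d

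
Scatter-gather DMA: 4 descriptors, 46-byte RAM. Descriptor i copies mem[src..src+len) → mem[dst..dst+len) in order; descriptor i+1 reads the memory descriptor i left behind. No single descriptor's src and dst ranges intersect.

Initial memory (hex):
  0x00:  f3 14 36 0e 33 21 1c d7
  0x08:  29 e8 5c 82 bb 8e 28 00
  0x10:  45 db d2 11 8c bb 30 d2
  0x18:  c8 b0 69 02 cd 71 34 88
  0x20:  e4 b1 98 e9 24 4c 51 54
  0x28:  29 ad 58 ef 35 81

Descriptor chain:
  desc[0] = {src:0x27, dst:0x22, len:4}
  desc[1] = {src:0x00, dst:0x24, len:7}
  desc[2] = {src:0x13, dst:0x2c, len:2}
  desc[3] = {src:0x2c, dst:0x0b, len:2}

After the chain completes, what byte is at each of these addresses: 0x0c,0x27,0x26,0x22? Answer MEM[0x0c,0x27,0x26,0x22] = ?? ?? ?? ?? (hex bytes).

  after D0: wrote 4B at 0x22 = 5429ad58
  after D1: wrote 7B at 0x24 = f314360e33211c
  after D2: wrote 2B at 0x2c = 118c
  after D3: wrote 2B at 0x0b = 118c
query mem[0x0c]=0x8c, mem[0x27]=0x0e, mem[0x26]=0x36, mem[0x22]=0x54

MEM[0x0c,0x27,0x26,0x22] = 8c 0e 36 54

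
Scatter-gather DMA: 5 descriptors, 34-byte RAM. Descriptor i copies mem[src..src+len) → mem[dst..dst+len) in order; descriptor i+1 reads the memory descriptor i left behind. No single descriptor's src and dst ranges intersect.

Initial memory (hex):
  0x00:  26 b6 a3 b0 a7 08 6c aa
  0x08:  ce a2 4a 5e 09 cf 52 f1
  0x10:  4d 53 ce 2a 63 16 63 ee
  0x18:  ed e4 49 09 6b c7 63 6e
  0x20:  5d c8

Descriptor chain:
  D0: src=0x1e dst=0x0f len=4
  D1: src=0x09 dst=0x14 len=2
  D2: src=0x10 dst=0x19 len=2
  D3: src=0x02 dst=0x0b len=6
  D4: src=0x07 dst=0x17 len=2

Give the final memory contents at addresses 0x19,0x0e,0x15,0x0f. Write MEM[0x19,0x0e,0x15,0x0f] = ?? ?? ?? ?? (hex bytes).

MEM[0x19,0x0e,0x15,0x0f] = 6e 08 4a 6c

  after D0: wrote 4B at 0x0f = 636e5dc8
  after D1: wrote 2B at 0x14 = a24a
  after D2: wrote 2B at 0x19 = 6e5d
  after D3: wrote 6B at 0x0b = a3b0a7086caa
  after D4: wrote 2B at 0x17 = aace
query mem[0x19]=0x6e, mem[0x0e]=0x08, mem[0x15]=0x4a, mem[0x0f]=0x6c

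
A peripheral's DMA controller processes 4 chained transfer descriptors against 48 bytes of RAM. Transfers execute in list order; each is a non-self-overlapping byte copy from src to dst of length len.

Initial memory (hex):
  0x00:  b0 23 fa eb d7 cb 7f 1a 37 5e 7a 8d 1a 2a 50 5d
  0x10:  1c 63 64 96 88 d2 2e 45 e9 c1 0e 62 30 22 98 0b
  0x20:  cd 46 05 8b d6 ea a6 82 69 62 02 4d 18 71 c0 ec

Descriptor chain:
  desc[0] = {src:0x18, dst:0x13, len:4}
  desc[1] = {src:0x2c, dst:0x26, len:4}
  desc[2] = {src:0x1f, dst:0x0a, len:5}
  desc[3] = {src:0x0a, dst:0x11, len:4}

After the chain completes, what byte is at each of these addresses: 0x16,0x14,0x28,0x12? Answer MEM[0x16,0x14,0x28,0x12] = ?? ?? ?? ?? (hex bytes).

MEM[0x16,0x14,0x28,0x12] = 62 05 c0 cd

D0: mem[0x13..0x16] <- [e9 c1 0e 62]
D1: mem[0x26..0x29] <- [18 71 c0 ec]
D2: mem[0x0a..0x0e] <- [0b cd 46 05 8b]
D3: mem[0x11..0x14] <- [0b cd 46 05]
query mem[0x16]=0x62, mem[0x14]=0x05, mem[0x28]=0xc0, mem[0x12]=0xcd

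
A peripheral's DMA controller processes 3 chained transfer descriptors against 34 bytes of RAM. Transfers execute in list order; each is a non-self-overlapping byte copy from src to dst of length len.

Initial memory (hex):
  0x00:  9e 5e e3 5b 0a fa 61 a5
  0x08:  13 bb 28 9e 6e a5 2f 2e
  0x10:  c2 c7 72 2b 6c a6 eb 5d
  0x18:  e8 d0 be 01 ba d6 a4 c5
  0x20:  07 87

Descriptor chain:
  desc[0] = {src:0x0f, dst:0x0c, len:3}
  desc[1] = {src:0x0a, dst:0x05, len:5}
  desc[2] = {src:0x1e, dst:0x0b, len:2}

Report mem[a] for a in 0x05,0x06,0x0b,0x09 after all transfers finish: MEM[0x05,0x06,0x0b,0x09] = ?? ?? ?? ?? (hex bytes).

MEM[0x05,0x06,0x0b,0x09] = 28 9e a4 c7

  after D0: wrote 3B at 0x0c = 2ec2c7
  after D1: wrote 5B at 0x05 = 289e2ec2c7
  after D2: wrote 2B at 0x0b = a4c5
query mem[0x05]=0x28, mem[0x06]=0x9e, mem[0x0b]=0xa4, mem[0x09]=0xc7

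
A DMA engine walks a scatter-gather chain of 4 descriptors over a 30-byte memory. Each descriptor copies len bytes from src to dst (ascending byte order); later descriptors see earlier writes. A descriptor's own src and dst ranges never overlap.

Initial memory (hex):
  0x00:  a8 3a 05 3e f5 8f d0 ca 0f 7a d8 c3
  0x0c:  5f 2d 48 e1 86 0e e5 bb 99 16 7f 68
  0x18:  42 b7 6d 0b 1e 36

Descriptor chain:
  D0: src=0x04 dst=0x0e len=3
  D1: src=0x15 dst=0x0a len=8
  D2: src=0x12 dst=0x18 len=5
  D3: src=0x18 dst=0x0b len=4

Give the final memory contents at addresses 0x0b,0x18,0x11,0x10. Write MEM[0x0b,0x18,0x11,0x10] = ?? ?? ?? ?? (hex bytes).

[0] 0x04->0x0e len=3 : f5 8f d0
[1] 0x15->0x0a len=8 : 16 7f 68 42 b7 6d 0b 1e
[2] 0x12->0x18 len=5 : e5 bb 99 16 7f
[3] 0x18->0x0b len=4 : e5 bb 99 16
query mem[0x0b]=0xe5, mem[0x18]=0xe5, mem[0x11]=0x1e, mem[0x10]=0x0b

MEM[0x0b,0x18,0x11,0x10] = e5 e5 1e 0b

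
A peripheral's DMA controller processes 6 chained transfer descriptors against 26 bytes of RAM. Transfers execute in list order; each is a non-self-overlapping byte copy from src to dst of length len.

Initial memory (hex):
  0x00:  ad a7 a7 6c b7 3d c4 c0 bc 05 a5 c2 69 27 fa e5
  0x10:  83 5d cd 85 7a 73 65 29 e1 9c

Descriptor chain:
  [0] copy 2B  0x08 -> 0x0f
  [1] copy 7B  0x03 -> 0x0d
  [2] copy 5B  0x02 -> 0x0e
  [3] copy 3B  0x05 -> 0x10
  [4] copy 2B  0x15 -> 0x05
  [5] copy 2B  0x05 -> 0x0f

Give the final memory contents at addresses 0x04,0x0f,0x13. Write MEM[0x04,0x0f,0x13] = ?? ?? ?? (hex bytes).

D0: mem[0x0f..0x10] <- [bc 05]
D1: mem[0x0d..0x13] <- [6c b7 3d c4 c0 bc 05]
D2: mem[0x0e..0x12] <- [a7 6c b7 3d c4]
D3: mem[0x10..0x12] <- [3d c4 c0]
D4: mem[0x05..0x06] <- [73 65]
D5: mem[0x0f..0x10] <- [73 65]
query mem[0x04]=0xb7, mem[0x0f]=0x73, mem[0x13]=0x05

MEM[0x04,0x0f,0x13] = b7 73 05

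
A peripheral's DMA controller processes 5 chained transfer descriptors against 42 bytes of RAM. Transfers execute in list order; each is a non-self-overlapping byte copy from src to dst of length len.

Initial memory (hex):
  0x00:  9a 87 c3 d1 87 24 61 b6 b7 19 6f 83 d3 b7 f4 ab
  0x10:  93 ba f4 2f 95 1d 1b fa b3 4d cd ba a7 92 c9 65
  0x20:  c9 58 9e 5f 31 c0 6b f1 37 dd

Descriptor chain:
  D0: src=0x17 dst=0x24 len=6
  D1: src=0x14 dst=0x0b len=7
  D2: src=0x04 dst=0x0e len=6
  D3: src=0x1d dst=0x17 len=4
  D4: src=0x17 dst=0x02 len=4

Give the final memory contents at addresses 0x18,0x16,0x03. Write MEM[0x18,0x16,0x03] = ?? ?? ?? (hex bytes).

[0] 0x17->0x24 len=6 : fa b3 4d cd ba a7
[1] 0x14->0x0b len=7 : 95 1d 1b fa b3 4d cd
[2] 0x04->0x0e len=6 : 87 24 61 b6 b7 19
[3] 0x1d->0x17 len=4 : 92 c9 65 c9
[4] 0x17->0x02 len=4 : 92 c9 65 c9
query mem[0x18]=0xc9, mem[0x16]=0x1b, mem[0x03]=0xc9

MEM[0x18,0x16,0x03] = c9 1b c9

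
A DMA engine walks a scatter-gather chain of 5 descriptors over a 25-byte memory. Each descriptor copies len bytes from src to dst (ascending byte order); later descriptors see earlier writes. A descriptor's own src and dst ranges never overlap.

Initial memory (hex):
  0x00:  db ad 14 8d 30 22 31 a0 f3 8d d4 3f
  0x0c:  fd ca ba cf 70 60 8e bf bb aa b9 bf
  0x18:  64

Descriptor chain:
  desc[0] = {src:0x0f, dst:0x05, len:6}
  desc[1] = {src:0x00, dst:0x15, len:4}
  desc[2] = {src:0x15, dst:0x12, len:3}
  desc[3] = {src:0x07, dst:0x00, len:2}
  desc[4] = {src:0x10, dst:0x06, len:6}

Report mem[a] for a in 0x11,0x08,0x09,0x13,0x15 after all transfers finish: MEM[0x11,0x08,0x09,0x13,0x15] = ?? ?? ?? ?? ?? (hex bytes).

#0 dst[0x05+6] := {0xcf,0x70,0x60,0x8e,0xbf,0xbb}
#1 dst[0x15+4] := {0xdb,0xad,0x14,0x8d}
#2 dst[0x12+3] := {0xdb,0xad,0x14}
#3 dst[0x00+2] := {0x60,0x8e}
#4 dst[0x06+6] := {0x70,0x60,0xdb,0xad,0x14,0xdb}
query mem[0x11]=0x60, mem[0x08]=0xdb, mem[0x09]=0xad, mem[0x13]=0xad, mem[0x15]=0xdb

MEM[0x11,0x08,0x09,0x13,0x15] = 60 db ad ad db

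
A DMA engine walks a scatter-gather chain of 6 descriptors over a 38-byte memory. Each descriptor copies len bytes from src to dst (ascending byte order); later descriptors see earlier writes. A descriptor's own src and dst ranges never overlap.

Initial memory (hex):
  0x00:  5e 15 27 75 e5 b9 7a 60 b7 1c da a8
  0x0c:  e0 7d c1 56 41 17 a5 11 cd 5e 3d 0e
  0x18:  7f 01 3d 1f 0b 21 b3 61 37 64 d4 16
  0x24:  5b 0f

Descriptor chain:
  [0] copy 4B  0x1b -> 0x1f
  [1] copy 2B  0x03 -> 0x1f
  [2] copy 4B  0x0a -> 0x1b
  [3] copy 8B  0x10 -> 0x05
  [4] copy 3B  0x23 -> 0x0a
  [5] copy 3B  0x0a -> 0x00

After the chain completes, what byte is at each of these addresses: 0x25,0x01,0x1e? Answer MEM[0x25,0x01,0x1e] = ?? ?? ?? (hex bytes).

#0 dst[0x1f+4] := {0x1f,0x0b,0x21,0xb3}
#1 dst[0x1f+2] := {0x75,0xe5}
#2 dst[0x1b+4] := {0xda,0xa8,0xe0,0x7d}
#3 dst[0x05+8] := {0x41,0x17,0xa5,0x11,0xcd,0x5e,0x3d,0x0e}
#4 dst[0x0a+3] := {0x16,0x5b,0x0f}
#5 dst[0x00+3] := {0x16,0x5b,0x0f}
query mem[0x25]=0x0f, mem[0x01]=0x5b, mem[0x1e]=0x7d

MEM[0x25,0x01,0x1e] = 0f 5b 7d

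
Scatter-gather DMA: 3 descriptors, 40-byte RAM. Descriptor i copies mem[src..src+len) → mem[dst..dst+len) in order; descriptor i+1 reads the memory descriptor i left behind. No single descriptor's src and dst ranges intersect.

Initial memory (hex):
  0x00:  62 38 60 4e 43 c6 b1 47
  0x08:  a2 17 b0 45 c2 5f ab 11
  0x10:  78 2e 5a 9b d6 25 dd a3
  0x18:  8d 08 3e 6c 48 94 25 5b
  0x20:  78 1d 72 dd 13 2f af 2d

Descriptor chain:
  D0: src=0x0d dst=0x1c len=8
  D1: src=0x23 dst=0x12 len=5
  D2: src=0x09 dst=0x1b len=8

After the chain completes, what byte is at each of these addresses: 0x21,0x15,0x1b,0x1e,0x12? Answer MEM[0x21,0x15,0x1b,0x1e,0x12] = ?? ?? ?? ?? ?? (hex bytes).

MEM[0x21,0x15,0x1b,0x1e,0x12] = 11 af 17 c2 d6

#0 dst[0x1c+8] := {0x5f,0xab,0x11,0x78,0x2e,0x5a,0x9b,0xd6}
#1 dst[0x12+5] := {0xd6,0x13,0x2f,0xaf,0x2d}
#2 dst[0x1b+8] := {0x17,0xb0,0x45,0xc2,0x5f,0xab,0x11,0x78}
query mem[0x21]=0x11, mem[0x15]=0xaf, mem[0x1b]=0x17, mem[0x1e]=0xc2, mem[0x12]=0xd6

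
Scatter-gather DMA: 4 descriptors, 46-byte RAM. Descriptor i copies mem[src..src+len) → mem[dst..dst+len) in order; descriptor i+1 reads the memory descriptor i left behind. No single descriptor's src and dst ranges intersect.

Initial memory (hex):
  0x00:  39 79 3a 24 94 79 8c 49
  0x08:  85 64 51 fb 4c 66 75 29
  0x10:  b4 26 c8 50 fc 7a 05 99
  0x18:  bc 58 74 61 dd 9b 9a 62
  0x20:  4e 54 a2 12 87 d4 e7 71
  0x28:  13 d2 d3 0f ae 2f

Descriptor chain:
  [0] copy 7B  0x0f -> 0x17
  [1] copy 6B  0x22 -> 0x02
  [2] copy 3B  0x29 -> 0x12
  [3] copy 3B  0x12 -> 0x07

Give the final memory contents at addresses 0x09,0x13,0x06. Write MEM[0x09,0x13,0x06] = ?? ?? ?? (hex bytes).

MEM[0x09,0x13,0x06] = 0f d3 e7

[0] 0x0f->0x17 len=7 : 29 b4 26 c8 50 fc 7a
[1] 0x22->0x02 len=6 : a2 12 87 d4 e7 71
[2] 0x29->0x12 len=3 : d2 d3 0f
[3] 0x12->0x07 len=3 : d2 d3 0f
query mem[0x09]=0x0f, mem[0x13]=0xd3, mem[0x06]=0xe7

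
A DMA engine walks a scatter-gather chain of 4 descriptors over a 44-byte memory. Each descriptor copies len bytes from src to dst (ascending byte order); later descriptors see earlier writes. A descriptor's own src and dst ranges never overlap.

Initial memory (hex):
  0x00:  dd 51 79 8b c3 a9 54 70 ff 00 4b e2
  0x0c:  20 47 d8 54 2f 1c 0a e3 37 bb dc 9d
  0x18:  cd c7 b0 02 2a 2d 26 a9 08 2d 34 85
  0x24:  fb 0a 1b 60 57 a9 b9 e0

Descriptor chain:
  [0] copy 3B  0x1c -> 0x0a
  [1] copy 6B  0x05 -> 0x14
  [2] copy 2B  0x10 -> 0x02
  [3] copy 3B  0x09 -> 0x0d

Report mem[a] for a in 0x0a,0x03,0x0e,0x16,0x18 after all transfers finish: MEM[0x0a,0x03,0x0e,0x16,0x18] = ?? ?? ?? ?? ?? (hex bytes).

#0 dst[0x0a+3] := {0x2a,0x2d,0x26}
#1 dst[0x14+6] := {0xa9,0x54,0x70,0xff,0x00,0x2a}
#2 dst[0x02+2] := {0x2f,0x1c}
#3 dst[0x0d+3] := {0x00,0x2a,0x2d}
query mem[0x0a]=0x2a, mem[0x03]=0x1c, mem[0x0e]=0x2a, mem[0x16]=0x70, mem[0x18]=0x00

MEM[0x0a,0x03,0x0e,0x16,0x18] = 2a 1c 2a 70 00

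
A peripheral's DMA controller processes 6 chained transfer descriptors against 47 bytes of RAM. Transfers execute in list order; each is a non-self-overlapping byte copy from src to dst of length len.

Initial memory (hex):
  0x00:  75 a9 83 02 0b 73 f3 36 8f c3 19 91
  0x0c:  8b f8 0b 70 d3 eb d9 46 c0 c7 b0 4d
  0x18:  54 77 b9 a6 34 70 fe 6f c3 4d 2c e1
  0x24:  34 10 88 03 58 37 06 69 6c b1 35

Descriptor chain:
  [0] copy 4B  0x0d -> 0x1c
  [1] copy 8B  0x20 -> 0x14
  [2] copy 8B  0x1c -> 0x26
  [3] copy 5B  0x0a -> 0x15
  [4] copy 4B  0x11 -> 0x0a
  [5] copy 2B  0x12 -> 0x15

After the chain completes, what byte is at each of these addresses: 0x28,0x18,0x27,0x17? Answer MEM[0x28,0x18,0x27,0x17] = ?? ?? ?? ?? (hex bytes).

D0: mem[0x1c..0x1f] <- [f8 0b 70 d3]
D1: mem[0x14..0x1b] <- [c3 4d 2c e1 34 10 88 03]
D2: mem[0x26..0x2d] <- [f8 0b 70 d3 c3 4d 2c e1]
D3: mem[0x15..0x19] <- [19 91 8b f8 0b]
D4: mem[0x0a..0x0d] <- [eb d9 46 c3]
D5: mem[0x15..0x16] <- [d9 46]
query mem[0x28]=0x70, mem[0x18]=0xf8, mem[0x27]=0x0b, mem[0x17]=0x8b

MEM[0x28,0x18,0x27,0x17] = 70 f8 0b 8b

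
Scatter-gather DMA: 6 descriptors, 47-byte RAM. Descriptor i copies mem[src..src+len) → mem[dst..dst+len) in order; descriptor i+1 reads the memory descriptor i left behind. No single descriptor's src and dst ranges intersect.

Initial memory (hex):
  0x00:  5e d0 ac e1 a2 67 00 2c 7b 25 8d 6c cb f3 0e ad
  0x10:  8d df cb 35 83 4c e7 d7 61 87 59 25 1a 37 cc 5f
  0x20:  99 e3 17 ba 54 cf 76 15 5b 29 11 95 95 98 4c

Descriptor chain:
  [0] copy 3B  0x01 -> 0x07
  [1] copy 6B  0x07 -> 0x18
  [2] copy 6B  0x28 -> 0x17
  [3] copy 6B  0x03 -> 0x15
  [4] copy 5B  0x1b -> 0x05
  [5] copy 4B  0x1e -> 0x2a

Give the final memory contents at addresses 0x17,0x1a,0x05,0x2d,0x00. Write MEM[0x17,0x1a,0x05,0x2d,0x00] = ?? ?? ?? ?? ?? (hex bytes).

MEM[0x17,0x1a,0x05,0x2d,0x00] = 67 ac 95 e3 5e

[0] 0x01->0x07 len=3 : d0 ac e1
[1] 0x07->0x18 len=6 : d0 ac e1 8d 6c cb
[2] 0x28->0x17 len=6 : 5b 29 11 95 95 98
[3] 0x03->0x15 len=6 : e1 a2 67 00 d0 ac
[4] 0x1b->0x05 len=5 : 95 98 cb cc 5f
[5] 0x1e->0x2a len=4 : cc 5f 99 e3
query mem[0x17]=0x67, mem[0x1a]=0xac, mem[0x05]=0x95, mem[0x2d]=0xe3, mem[0x00]=0x5e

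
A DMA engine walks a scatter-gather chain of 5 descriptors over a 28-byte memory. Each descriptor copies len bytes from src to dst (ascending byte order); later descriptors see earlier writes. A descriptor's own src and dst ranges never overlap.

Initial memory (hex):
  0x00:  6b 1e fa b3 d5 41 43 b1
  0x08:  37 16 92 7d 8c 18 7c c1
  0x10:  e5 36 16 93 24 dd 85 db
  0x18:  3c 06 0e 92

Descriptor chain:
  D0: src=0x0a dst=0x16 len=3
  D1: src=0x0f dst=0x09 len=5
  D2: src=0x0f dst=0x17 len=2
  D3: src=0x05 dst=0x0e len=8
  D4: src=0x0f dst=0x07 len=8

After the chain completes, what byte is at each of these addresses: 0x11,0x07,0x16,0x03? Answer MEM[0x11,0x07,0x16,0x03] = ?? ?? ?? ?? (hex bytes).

#0 dst[0x16+3] := {0x92,0x7d,0x8c}
#1 dst[0x09+5] := {0xc1,0xe5,0x36,0x16,0x93}
#2 dst[0x17+2] := {0xc1,0xe5}
#3 dst[0x0e+8] := {0x41,0x43,0xb1,0x37,0xc1,0xe5,0x36,0x16}
#4 dst[0x07+8] := {0x43,0xb1,0x37,0xc1,0xe5,0x36,0x16,0x92}
query mem[0x11]=0x37, mem[0x07]=0x43, mem[0x16]=0x92, mem[0x03]=0xb3

MEM[0x11,0x07,0x16,0x03] = 37 43 92 b3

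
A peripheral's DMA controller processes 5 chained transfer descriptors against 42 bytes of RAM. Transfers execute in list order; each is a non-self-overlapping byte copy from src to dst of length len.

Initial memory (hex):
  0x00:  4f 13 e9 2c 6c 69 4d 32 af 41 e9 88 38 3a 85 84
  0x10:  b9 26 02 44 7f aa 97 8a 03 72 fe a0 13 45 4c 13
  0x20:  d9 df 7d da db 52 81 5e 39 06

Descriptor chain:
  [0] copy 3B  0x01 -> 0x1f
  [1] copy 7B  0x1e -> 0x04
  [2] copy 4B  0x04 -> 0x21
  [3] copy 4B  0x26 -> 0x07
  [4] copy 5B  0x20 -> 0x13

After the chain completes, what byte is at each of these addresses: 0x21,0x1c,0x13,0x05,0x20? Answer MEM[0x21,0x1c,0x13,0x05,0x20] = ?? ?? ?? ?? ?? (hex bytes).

MEM[0x21,0x1c,0x13,0x05,0x20] = 4c 13 e9 13 e9

#0 dst[0x1f+3] := {0x13,0xe9,0x2c}
#1 dst[0x04+7] := {0x4c,0x13,0xe9,0x2c,0x7d,0xda,0xdb}
#2 dst[0x21+4] := {0x4c,0x13,0xe9,0x2c}
#3 dst[0x07+4] := {0x81,0x5e,0x39,0x06}
#4 dst[0x13+5] := {0xe9,0x4c,0x13,0xe9,0x2c}
query mem[0x21]=0x4c, mem[0x1c]=0x13, mem[0x13]=0xe9, mem[0x05]=0x13, mem[0x20]=0xe9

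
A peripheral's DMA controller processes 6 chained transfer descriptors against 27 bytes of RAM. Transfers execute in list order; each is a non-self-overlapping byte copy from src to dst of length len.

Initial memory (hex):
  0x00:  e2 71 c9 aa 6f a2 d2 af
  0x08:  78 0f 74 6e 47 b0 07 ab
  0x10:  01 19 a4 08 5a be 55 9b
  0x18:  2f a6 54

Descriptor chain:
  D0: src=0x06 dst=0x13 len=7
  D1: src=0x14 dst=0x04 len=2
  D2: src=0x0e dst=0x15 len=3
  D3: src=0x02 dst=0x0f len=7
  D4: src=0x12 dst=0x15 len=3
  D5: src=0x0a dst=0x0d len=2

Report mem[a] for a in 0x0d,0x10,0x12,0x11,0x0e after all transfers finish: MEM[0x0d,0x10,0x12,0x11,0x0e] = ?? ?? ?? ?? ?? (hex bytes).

#0 dst[0x13+7] := {0xd2,0xaf,0x78,0x0f,0x74,0x6e,0x47}
#1 dst[0x04+2] := {0xaf,0x78}
#2 dst[0x15+3] := {0x07,0xab,0x01}
#3 dst[0x0f+7] := {0xc9,0xaa,0xaf,0x78,0xd2,0xaf,0x78}
#4 dst[0x15+3] := {0x78,0xd2,0xaf}
#5 dst[0x0d+2] := {0x74,0x6e}
query mem[0x0d]=0x74, mem[0x10]=0xaa, mem[0x12]=0x78, mem[0x11]=0xaf, mem[0x0e]=0x6e

MEM[0x0d,0x10,0x12,0x11,0x0e] = 74 aa 78 af 6e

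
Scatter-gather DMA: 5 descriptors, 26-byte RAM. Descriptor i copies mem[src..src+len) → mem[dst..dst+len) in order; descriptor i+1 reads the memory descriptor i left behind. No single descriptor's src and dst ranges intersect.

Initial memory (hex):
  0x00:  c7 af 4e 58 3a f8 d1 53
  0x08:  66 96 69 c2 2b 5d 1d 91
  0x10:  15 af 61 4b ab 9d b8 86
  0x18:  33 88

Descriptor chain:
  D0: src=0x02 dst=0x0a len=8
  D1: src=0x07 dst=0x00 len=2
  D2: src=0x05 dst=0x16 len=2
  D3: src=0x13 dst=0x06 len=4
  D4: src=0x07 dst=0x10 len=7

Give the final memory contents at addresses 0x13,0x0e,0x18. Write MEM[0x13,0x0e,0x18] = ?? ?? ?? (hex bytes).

[0] 0x02->0x0a len=8 : 4e 58 3a f8 d1 53 66 96
[1] 0x07->0x00 len=2 : 53 66
[2] 0x05->0x16 len=2 : f8 d1
[3] 0x13->0x06 len=4 : 4b ab 9d f8
[4] 0x07->0x10 len=7 : ab 9d f8 4e 58 3a f8
query mem[0x13]=0x4e, mem[0x0e]=0xd1, mem[0x18]=0x33

MEM[0x13,0x0e,0x18] = 4e d1 33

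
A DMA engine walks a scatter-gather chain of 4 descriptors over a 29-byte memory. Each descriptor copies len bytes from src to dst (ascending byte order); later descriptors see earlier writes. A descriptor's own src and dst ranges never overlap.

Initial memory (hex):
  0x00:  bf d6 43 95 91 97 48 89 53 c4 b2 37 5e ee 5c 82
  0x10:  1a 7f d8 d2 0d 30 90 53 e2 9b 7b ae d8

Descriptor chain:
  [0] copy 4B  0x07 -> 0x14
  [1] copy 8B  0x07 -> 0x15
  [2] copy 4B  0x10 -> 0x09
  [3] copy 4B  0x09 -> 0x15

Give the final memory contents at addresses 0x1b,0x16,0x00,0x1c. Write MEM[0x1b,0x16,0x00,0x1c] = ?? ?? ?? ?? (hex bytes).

MEM[0x1b,0x16,0x00,0x1c] = ee 7f bf 5c

  after D0: wrote 4B at 0x14 = 8953c4b2
  after D1: wrote 8B at 0x15 = 8953c4b2375eee5c
  after D2: wrote 4B at 0x09 = 1a7fd8d2
  after D3: wrote 4B at 0x15 = 1a7fd8d2
query mem[0x1b]=0xee, mem[0x16]=0x7f, mem[0x00]=0xbf, mem[0x1c]=0x5c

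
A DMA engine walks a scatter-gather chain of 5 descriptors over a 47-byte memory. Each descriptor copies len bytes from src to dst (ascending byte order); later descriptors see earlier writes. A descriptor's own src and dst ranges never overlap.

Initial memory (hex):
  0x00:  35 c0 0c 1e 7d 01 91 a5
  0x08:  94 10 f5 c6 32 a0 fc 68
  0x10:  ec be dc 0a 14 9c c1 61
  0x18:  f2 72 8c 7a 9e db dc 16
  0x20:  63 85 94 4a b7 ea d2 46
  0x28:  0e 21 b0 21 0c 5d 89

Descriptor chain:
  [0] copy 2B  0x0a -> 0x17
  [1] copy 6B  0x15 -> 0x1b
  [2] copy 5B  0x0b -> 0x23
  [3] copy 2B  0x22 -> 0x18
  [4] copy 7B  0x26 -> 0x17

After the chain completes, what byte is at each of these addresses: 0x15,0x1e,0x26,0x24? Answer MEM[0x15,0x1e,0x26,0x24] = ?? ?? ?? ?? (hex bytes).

MEM[0x15,0x1e,0x26,0x24] = 9c c6 fc 32

D0: mem[0x17..0x18] <- [f5 c6]
D1: mem[0x1b..0x20] <- [9c c1 f5 c6 72 8c]
D2: mem[0x23..0x27] <- [c6 32 a0 fc 68]
D3: mem[0x18..0x19] <- [94 c6]
D4: mem[0x17..0x1d] <- [fc 68 0e 21 b0 21 0c]
query mem[0x15]=0x9c, mem[0x1e]=0xc6, mem[0x26]=0xfc, mem[0x24]=0x32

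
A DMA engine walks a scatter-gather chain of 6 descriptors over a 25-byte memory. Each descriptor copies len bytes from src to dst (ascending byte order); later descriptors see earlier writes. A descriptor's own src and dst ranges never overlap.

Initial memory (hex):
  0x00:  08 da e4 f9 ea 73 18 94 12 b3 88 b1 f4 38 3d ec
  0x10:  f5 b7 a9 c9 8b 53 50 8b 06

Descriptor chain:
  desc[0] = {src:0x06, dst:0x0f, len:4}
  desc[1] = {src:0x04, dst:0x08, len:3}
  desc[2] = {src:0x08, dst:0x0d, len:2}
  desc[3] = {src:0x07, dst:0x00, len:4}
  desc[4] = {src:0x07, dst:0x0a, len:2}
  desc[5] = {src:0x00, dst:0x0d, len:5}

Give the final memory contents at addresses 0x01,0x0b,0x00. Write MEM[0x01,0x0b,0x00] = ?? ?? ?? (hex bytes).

MEM[0x01,0x0b,0x00] = ea ea 94

D0: mem[0x0f..0x12] <- [18 94 12 b3]
D1: mem[0x08..0x0a] <- [ea 73 18]
D2: mem[0x0d..0x0e] <- [ea 73]
D3: mem[0x00..0x03] <- [94 ea 73 18]
D4: mem[0x0a..0x0b] <- [94 ea]
D5: mem[0x0d..0x11] <- [94 ea 73 18 ea]
query mem[0x01]=0xea, mem[0x0b]=0xea, mem[0x00]=0x94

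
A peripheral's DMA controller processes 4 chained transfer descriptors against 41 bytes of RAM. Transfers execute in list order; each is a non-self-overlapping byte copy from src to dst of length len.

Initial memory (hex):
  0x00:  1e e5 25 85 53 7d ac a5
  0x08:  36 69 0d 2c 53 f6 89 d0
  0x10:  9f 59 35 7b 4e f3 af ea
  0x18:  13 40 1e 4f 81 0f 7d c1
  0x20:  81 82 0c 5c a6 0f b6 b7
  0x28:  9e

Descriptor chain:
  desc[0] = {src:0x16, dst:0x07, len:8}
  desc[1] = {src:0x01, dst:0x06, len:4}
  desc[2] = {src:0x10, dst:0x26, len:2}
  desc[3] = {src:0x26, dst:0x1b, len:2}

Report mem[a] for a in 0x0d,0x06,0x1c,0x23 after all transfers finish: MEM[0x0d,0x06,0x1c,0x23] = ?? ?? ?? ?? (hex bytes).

MEM[0x0d,0x06,0x1c,0x23] = 81 e5 59 5c

[0] 0x16->0x07 len=8 : af ea 13 40 1e 4f 81 0f
[1] 0x01->0x06 len=4 : e5 25 85 53
[2] 0x10->0x26 len=2 : 9f 59
[3] 0x26->0x1b len=2 : 9f 59
query mem[0x0d]=0x81, mem[0x06]=0xe5, mem[0x1c]=0x59, mem[0x23]=0x5c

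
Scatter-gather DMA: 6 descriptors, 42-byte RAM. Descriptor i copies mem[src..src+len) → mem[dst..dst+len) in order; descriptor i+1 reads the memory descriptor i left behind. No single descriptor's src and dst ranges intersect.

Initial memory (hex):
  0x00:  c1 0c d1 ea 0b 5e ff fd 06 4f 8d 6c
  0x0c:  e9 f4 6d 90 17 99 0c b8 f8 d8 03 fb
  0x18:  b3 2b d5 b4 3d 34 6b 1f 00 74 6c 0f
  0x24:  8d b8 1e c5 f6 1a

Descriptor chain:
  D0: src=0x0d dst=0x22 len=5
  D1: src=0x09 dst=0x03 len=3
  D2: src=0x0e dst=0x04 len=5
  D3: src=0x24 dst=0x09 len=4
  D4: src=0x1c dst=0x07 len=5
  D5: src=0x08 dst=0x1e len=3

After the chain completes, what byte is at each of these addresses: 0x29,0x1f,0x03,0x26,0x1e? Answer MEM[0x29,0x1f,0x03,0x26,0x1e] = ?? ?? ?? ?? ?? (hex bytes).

MEM[0x29,0x1f,0x03,0x26,0x1e] = 1a 6b 4f 99 34

[0] 0x0d->0x22 len=5 : f4 6d 90 17 99
[1] 0x09->0x03 len=3 : 4f 8d 6c
[2] 0x0e->0x04 len=5 : 6d 90 17 99 0c
[3] 0x24->0x09 len=4 : 90 17 99 c5
[4] 0x1c->0x07 len=5 : 3d 34 6b 1f 00
[5] 0x08->0x1e len=3 : 34 6b 1f
query mem[0x29]=0x1a, mem[0x1f]=0x6b, mem[0x03]=0x4f, mem[0x26]=0x99, mem[0x1e]=0x34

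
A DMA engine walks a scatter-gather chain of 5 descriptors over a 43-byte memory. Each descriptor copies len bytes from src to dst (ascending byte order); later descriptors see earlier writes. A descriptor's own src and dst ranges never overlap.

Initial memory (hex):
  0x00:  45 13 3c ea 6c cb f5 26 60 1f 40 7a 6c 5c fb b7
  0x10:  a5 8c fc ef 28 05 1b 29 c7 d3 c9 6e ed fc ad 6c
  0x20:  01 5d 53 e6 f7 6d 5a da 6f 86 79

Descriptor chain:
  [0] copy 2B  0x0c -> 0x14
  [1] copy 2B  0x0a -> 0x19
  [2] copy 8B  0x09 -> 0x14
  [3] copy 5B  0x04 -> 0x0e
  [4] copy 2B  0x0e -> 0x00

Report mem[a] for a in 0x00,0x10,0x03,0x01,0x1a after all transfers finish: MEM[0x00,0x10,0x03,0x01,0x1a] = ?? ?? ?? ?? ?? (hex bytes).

D0: mem[0x14..0x15] <- [6c 5c]
D1: mem[0x19..0x1a] <- [40 7a]
D2: mem[0x14..0x1b] <- [1f 40 7a 6c 5c fb b7 a5]
D3: mem[0x0e..0x12] <- [6c cb f5 26 60]
D4: mem[0x00..0x01] <- [6c cb]
query mem[0x00]=0x6c, mem[0x10]=0xf5, mem[0x03]=0xea, mem[0x01]=0xcb, mem[0x1a]=0xb7

MEM[0x00,0x10,0x03,0x01,0x1a] = 6c f5 ea cb b7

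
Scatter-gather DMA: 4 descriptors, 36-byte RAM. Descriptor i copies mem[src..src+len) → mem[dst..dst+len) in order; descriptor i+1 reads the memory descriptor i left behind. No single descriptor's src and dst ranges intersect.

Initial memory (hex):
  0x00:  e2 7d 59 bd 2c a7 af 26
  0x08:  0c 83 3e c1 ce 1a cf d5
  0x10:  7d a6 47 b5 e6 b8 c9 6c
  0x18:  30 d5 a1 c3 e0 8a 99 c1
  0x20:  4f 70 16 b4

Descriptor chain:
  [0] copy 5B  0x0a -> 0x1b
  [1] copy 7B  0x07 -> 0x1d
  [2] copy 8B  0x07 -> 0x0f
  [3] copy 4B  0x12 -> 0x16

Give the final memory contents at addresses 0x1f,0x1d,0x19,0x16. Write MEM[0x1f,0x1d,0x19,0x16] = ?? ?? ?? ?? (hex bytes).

MEM[0x1f,0x1d,0x19,0x16] = 83 26 1a 3e

  after D0: wrote 5B at 0x1b = 3ec1ce1acf
  after D1: wrote 7B at 0x1d = 260c833ec1ce1a
  after D2: wrote 8B at 0x0f = 260c833ec1ce1acf
  after D3: wrote 4B at 0x16 = 3ec1ce1a
query mem[0x1f]=0x83, mem[0x1d]=0x26, mem[0x19]=0x1a, mem[0x16]=0x3e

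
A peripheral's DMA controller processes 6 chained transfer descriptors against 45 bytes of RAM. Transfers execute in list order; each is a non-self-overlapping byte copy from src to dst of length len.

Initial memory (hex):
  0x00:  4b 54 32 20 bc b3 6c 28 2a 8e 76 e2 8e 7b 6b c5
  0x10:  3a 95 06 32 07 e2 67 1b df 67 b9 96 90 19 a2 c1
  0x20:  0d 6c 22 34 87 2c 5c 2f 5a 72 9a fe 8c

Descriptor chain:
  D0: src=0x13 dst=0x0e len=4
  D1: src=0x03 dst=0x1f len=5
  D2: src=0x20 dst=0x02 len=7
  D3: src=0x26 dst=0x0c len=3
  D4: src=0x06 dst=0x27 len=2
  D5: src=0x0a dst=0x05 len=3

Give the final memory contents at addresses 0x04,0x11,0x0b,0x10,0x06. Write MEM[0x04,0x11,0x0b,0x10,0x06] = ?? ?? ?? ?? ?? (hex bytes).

MEM[0x04,0x11,0x0b,0x10,0x06] = 6c 67 e2 e2 e2

[0] 0x13->0x0e len=4 : 32 07 e2 67
[1] 0x03->0x1f len=5 : 20 bc b3 6c 28
[2] 0x20->0x02 len=7 : bc b3 6c 28 87 2c 5c
[3] 0x26->0x0c len=3 : 5c 2f 5a
[4] 0x06->0x27 len=2 : 87 2c
[5] 0x0a->0x05 len=3 : 76 e2 5c
query mem[0x04]=0x6c, mem[0x11]=0x67, mem[0x0b]=0xe2, mem[0x10]=0xe2, mem[0x06]=0xe2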